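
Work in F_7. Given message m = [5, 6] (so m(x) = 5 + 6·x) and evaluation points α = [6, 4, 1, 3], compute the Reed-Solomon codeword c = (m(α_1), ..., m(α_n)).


c = [6, 1, 4, 2]

Message polynomial: m(x) = 5 + 6·x (mod 7).
For each evaluation point α_i, compute m(α_i) mod 7:
  α_1 = 6: Horner steps 6 → 6, so m(6) = 6.
  α_2 = 4: Horner steps 6 → 1, so m(4) = 1.
  α_3 = 1: Horner steps 6 → 4, so m(1) = 4.
  α_4 = 3: Horner steps 6 → 2, so m(3) = 2.
Codeword c = [6, 1, 4, 2] ∈ F_7^4.


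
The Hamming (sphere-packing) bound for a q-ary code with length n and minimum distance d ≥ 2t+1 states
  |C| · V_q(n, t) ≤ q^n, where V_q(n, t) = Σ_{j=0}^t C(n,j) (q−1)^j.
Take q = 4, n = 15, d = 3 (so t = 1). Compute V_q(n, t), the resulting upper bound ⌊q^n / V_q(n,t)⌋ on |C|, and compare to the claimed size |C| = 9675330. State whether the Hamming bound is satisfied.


V_q(n, t) = 46, q^n = 1073741824, Hamming bound = 23342213, |C| = 9675330 ≤ bound (satisfied).

Step 1: Compute V_q(n, t) = Σ_{j=0}^1 C(n, j) (q−1)^j.
  j = 0: C(15,0)·(3)^0 = 1·1 = 1.
  j = 1: C(15,1)·(3)^1 = 15·3 = 45.
  V_q(n, t) = 1 + 45 = 46.
Step 2: q^n = 4^15 = 1073741824.
Step 3: Hamming bound ⌊q^n / V_q(n,t)⌋ = ⌊1073741824/46⌋ = 23342213.
Step 4: Compare |C| = 9675330 to 23342213: satisfied.
The claimed |C| lies below the Hamming bound.


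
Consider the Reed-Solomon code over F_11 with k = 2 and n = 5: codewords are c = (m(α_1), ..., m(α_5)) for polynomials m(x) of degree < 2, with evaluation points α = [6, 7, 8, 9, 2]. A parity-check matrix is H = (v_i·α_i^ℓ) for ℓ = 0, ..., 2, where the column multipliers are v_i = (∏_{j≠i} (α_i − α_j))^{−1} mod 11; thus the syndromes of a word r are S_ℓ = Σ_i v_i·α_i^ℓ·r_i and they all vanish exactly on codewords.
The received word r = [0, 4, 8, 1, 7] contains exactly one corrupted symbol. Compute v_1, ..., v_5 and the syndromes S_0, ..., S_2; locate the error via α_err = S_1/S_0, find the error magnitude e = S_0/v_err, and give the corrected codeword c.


S = (3, 6, 1), error at position 5, error magnitude e = 1, c = [0, 4, 8, 1, 6].

Step 1: column multipliers v_i = (∏_{j≠i}(α_i − α_j))^{−1} mod 11.
  i = 1 (α = 6): (6−7)(6−8)(6−9)(6−2) = (−1)·(−2)·(−3)·4 = −24 ≡ 9, so v_1 = 9^{−1} = 5 (mod 11).
  i = 2 (α = 7): (7−6)(7−8)(7−9)(7−2) = 1·(−1)·(−2)·5 = 10 ≡ 10, so v_2 = 10^{−1} = 10 (mod 11).
  i = 3 (α = 8): (8−6)(8−7)(8−9)(8−2) = 2·1·(−1)·6 = −12 ≡ 10, so v_3 = 10^{−1} = 10 (mod 11).
  i = 4 (α = 9): (9−6)(9−7)(9−8)(9−2) = 3·2·1·7 = 42 ≡ 9, so v_4 = 9^{−1} = 5 (mod 11).
  i = 5 (α = 2): (2−6)(2−7)(2−8)(2−9) = (−4)·(−5)·(−6)·(−7) = 840 ≡ 4, so v_5 = 4^{−1} = 3 (mod 11).
  v = [5, 10, 10, 5, 3].
Step 2: syndromes of r = [0, 4, 8, 1, 7] (all sums mod 11).
  S_0 = Σ v_i r_i = 5·0 + 10·4 + 10·8 + 5·1 + 3·7 = 146 ≡ 3.
  S_1 = Σ v_i α_i r_i = 5·6·0 + 10·7·4 + 10·8·8 + 5·9·1 + 3·2·7 = 1007 ≡ 6.
  α_i^2 mod 11 = [3, 5, 9, 4, 4].
  S_2 = Σ v_i α_i^2 r_i = 5·3·0 + 10·5·4 + 10·9·8 + 5·4·1 + 3·4·7 = 1024 ≡ 1.
  S = (3, 6, 1) ≠ 0, so r is not a codeword (an error is present).
Step 3: locate the error. For a single error e at position i, S_ℓ = v_i·e·α_i^ℓ, so α_err = S_1/S_0.
  S_0^{−1} = 3^{−1} = 4 (mod 11), so α_err = 6·4 = 24 ≡ 2 = α_5. Error position i = 5.
  Consistency check: S_2/S_1 = 1·2 = 2 ≡ 2 = α_err ✓ (single-error assumption holds).
Step 4: error magnitude e = S_0/v_5 = S_0·∏_{j≠5}(α_5 − α_j) = 3·4 = 12 ≡ 1 (mod 11).
Step 5: correct position 5: c_5 = r_5 − e = 7 − 1 ≡ 6 (mod 11). Hence c = [0, 4, 8, 1, 6].
  Check: interpolating c through the α_i gives m(x) = 9 + 4·x (degree < 2) with m(α_i) = c_i for every i, so c is indeed a codeword.


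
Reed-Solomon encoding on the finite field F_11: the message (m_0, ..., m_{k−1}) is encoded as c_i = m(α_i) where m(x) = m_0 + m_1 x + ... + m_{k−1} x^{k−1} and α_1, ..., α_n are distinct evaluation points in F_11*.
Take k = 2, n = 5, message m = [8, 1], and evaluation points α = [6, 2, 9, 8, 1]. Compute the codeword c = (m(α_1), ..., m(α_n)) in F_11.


c = [3, 10, 6, 5, 9]

Message polynomial: m(x) = 8 + 1·x (mod 11).
For each evaluation point α_i, compute m(α_i) mod 11:
  α_1 = 6: Horner steps 1 → 3, so m(6) = 3.
  α_2 = 2: Horner steps 1 → 10, so m(2) = 10.
  α_3 = 9: Horner steps 1 → 6, so m(9) = 6.
  α_4 = 8: Horner steps 1 → 5, so m(8) = 5.
  α_5 = 1: Horner steps 1 → 9, so m(1) = 9.
Codeword c = [3, 10, 6, 5, 9] ∈ F_11^5.


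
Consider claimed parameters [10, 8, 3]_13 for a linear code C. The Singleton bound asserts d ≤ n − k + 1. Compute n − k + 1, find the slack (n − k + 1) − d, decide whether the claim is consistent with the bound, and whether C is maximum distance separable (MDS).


Singleton RHS = n − k + 1 = 3, slack = 0, bound satisfied, MDS.

Singleton bound: d ≤ n − k + 1.
Here n = 10, k = 8, so n − k + 1 = 3.
Given d = 3, check d ≤ 3: YES.
Slack = (n − k + 1) − d = 0.
The code is MDS (slack = 0).
Description: the claimed parameters are [10, 8, 3]_13; such a code would be MDS (meets Singleton bound).


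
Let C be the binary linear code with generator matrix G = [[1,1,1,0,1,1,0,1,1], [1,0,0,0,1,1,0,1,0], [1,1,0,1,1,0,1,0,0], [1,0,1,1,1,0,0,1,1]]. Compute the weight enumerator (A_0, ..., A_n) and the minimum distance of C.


Weight distribution: A_0 = 1, A_2 = 1, A_3 = 2, A_4 = 3, A_5 = 4, A_6 = 3, A_7 = 2. Minimum distance d = 2.

Enumerate all 2^4 = 16 messages m ∈ F_2^4.
For each, compute codeword c = mG in F_2^9, then tally its weight.
  m = 0000 → c = 000000000, weight = 0.
  m = 1000 → c = 111011011, weight = 7.
  m = 0100 → c = 100011010, weight = 4.
  m = 1100 → c = 011000001, weight = 3.
  m = 0010 → c = 110110100, weight = 5.
  m = 1010 → c = 001101111, weight = 6.
  m = 0110 → c = 010101110, weight = 5.
  m = 1110 → c = 101110101, weight = 6.
  m = 0001 → c = 101110011, weight = 6.
  m = 1001 → c = 010101000, weight = 3.
  m = 0101 → c = 001101001, weight = 4.
  m = 1101 → c = 110110010, weight = 5.
  m = 0011 → c = 011000111, weight = 5.
  m = 1011 → c = 100011100, weight = 4.
  m = 0111 → c = 111011101, weight = 7.
  m = 1111 → c = 000000110, weight = 2.
Tally weights:
  weight 0: 1 codewords.
  weight 2: 1 codewords.
  weight 3: 2 codewords.
  weight 4: 3 codewords.
  weight 5: 4 codewords.
  weight 6: 3 codewords.
  weight 7: 2 codewords.
Minimum distance d = smallest w > 0 with A_w > 0 = 2.
Sanity: Σ A_w = 16 = 2^4 = 16 ✓.


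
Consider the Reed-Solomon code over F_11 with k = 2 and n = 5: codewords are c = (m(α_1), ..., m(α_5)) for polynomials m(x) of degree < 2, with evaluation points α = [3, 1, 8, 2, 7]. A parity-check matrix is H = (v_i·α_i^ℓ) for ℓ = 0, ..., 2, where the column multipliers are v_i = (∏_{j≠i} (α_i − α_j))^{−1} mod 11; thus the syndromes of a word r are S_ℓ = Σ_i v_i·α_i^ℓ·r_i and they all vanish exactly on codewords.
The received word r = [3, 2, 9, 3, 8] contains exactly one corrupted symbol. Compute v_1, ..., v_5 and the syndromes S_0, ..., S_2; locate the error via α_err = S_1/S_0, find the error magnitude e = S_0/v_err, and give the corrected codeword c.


S = (3, 9, 5), error at position 1, error magnitude e = 10, c = [4, 2, 9, 3, 8].

Step 1: column multipliers v_i = (∏_{j≠i}(α_i − α_j))^{−1} mod 11.
  i = 1 (α = 3): (3−1)(3−8)(3−2)(3−7) = 2·(−5)·1·(−4) = 40 ≡ 7, so v_1 = 7^{−1} = 8 (mod 11).
  i = 2 (α = 1): (1−3)(1−8)(1−2)(1−7) = (−2)·(−7)·(−1)·(−6) = 84 ≡ 7, so v_2 = 7^{−1} = 8 (mod 11).
  i = 3 (α = 8): (8−3)(8−1)(8−2)(8−7) = 5·7·6·1 = 210 ≡ 1, so v_3 = 1^{−1} = 1 (mod 11).
  i = 4 (α = 2): (2−3)(2−1)(2−8)(2−7) = (−1)·1·(−6)·(−5) = −30 ≡ 3, so v_4 = 3^{−1} = 4 (mod 11).
  i = 5 (α = 7): (7−3)(7−1)(7−8)(7−2) = 4·6·(−1)·5 = −120 ≡ 1, so v_5 = 1^{−1} = 1 (mod 11).
  v = [8, 8, 1, 4, 1].
Step 2: syndromes of r = [3, 2, 9, 3, 8] (all sums mod 11).
  S_0 = Σ v_i r_i = 8·3 + 8·2 + 1·9 + 4·3 + 1·8 = 69 ≡ 3.
  S_1 = Σ v_i α_i r_i = 8·3·3 + 8·1·2 + 1·8·9 + 4·2·3 + 1·7·8 = 240 ≡ 9.
  α_i^2 mod 11 = [9, 1, 9, 4, 5].
  S_2 = Σ v_i α_i^2 r_i = 8·9·3 + 8·1·2 + 1·9·9 + 4·4·3 + 1·5·8 = 401 ≡ 5.
  S = (3, 9, 5) ≠ 0, so r is not a codeword (an error is present).
Step 3: locate the error. For a single error e at position i, S_ℓ = v_i·e·α_i^ℓ, so α_err = S_1/S_0.
  S_0^{−1} = 3^{−1} = 4 (mod 11), so α_err = 9·4 = 36 ≡ 3 = α_1. Error position i = 1.
  Consistency check: S_2/S_1 = 5·5 = 25 ≡ 3 = α_err ✓ (single-error assumption holds).
Step 4: error magnitude e = S_0/v_1 = S_0·∏_{j≠1}(α_1 − α_j) = 3·7 = 21 ≡ 10 (mod 11).
Step 5: correct position 1: c_1 = r_1 − e = 3 − 10 ≡ 4 (mod 11). Hence c = [4, 2, 9, 3, 8].
  Check: interpolating c through the α_i gives m(x) = 1 + 1·x (degree < 2) with m(α_i) = c_i for every i, so c is indeed a codeword.


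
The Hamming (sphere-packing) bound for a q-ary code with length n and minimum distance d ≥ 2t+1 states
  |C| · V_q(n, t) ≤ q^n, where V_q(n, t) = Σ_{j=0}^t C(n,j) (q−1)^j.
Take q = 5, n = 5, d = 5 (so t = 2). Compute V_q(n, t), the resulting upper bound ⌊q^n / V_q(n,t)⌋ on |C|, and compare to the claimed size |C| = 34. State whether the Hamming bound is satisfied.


V_q(n, t) = 181, q^n = 3125, Hamming bound = 17, |C| = 34 > bound (violated).

Step 1: Compute V_q(n, t) = Σ_{j=0}^2 C(n, j) (q−1)^j.
  j = 0: C(5,0)·(4)^0 = 1·1 = 1.
  j = 1: C(5,1)·(4)^1 = 5·4 = 20.
  j = 2: C(5,2)·(4)^2 = 10·16 = 160.
  V_q(n, t) = 1 + 20 + 160 = 181.
Step 2: q^n = 5^5 = 3125.
Step 3: Hamming bound ⌊q^n / V_q(n,t)⌋ = ⌊3125/181⌋ = 17.
Step 4: Compare |C| = 34 to 17: violated.
The claimed |C| lies above the Hamming bound, so no 5-ary code of length 5 with d ≥ 5 can have 34 codewords.


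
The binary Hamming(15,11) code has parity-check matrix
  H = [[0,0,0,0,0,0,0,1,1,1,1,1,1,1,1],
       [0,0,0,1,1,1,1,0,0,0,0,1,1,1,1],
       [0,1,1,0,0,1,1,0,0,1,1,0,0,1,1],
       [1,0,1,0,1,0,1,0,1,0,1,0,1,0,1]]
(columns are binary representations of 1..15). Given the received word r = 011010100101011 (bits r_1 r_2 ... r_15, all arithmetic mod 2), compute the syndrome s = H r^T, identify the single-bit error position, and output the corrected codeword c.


s = (0, 1, 0, 0)^T, error position = 4, corrected codeword c = 011110100101011

Compute s = H r^T mod 2 one row at a time:
  s_1 = 0 + 0 + 1 + 0 + 1 + 0 + 1 + 1 = 4 ≡ 0 (mod 2).
  s_2 = 0 + 1 + 0 + 1 + 1 + 0 + 1 + 1 = 5 ≡ 1 (mod 2).
  s_3 = 1 + 1 + 0 + 1 + 1 + 0 + 1 + 1 = 6 ≡ 0 (mod 2).
  s_4 = 0 + 1 + 1 + 1 + 0 + 0 + 0 + 1 = 4 ≡ 0 (mod 2).
s = (0, 1, 0, 0)^T — this equals column 4 of H (binary 0100), so error is at position 4.
Correct: flip bit 4 of r = 011010100101011 to get c = 011110100101011.


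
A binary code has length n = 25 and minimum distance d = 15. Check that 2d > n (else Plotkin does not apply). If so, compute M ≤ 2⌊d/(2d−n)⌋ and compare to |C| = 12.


Plotkin bound M ≤ 6; given |C| = 12 > bound (violated).

Check applicability: 2d = 30, n = 25.
2d − n = 5 > 0, so Plotkin applies.
Compute d/(2d−n) = 15/5 ≈ 3.0000.
⌊d/(2d−n)⌋ = 3.
Plotkin bound: M ≤ 2·3 = 6.
Given |C| = 12, check: VIOLATED.
This |C| is above the Plotkin bound, so no binary code with n = 25, d = 15 and 12 codewords exists.


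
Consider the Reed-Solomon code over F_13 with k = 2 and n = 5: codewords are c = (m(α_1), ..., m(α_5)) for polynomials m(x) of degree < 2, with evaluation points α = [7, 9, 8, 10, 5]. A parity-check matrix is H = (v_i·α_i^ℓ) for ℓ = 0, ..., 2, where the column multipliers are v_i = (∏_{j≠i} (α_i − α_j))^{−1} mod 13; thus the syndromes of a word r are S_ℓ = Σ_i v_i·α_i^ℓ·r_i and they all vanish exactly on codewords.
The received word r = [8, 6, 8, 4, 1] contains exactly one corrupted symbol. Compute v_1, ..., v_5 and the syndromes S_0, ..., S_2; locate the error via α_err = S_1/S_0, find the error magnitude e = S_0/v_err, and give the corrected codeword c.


S = (11, 12, 6), error at position 1, error magnitude e = 11, c = [10, 6, 8, 4, 1].

Step 1: column multipliers v_i = (∏_{j≠i}(α_i − α_j))^{−1} mod 13.
  i = 1 (α = 7): (7−9)(7−8)(7−10)(7−5) = (−2)·(−1)·(−3)·2 = −12 ≡ 1, so v_1 = 1^{−1} = 1 (mod 13).
  i = 2 (α = 9): (9−7)(9−8)(9−10)(9−5) = 2·1·(−1)·4 = −8 ≡ 5, so v_2 = 5^{−1} = 8 (mod 13).
  i = 3 (α = 8): (8−7)(8−9)(8−10)(8−5) = 1·(−1)·(−2)·3 = 6 ≡ 6, so v_3 = 6^{−1} = 11 (mod 13).
  i = 4 (α = 10): (10−7)(10−9)(10−8)(10−5) = 3·1·2·5 = 30 ≡ 4, so v_4 = 4^{−1} = 10 (mod 13).
  i = 5 (α = 5): (5−7)(5−9)(5−8)(5−10) = (−2)·(−4)·(−3)·(−5) = 120 ≡ 3, so v_5 = 3^{−1} = 9 (mod 13).
  v = [1, 8, 11, 10, 9].
Step 2: syndromes of r = [8, 6, 8, 4, 1] (all sums mod 13).
  S_0 = Σ v_i r_i = 1·8 + 8·6 + 11·8 + 10·4 + 9·1 = 193 ≡ 11.
  S_1 = Σ v_i α_i r_i = 1·7·8 + 8·9·6 + 11·8·8 + 10·10·4 + 9·5·1 = 1637 ≡ 12.
  α_i^2 mod 13 = [10, 3, 12, 9, 12].
  S_2 = Σ v_i α_i^2 r_i = 1·10·8 + 8·3·6 + 11·12·8 + 10·9·4 + 9·12·1 = 1748 ≡ 6.
  S = (11, 12, 6) ≠ 0, so r is not a codeword (an error is present).
Step 3: locate the error. For a single error e at position i, S_ℓ = v_i·e·α_i^ℓ, so α_err = S_1/S_0.
  S_0^{−1} = 11^{−1} = 6 (mod 13), so α_err = 12·6 = 72 ≡ 7 = α_1. Error position i = 1.
  Consistency check: S_2/S_1 = 6·12 = 72 ≡ 7 = α_err ✓ (single-error assumption holds).
Step 4: error magnitude e = S_0/v_1 = S_0·∏_{j≠1}(α_1 − α_j) = 11·1 = 11 ≡ 11 (mod 13).
Step 5: correct position 1: c_1 = r_1 − e = 8 − 11 ≡ 10 (mod 13). Hence c = [10, 6, 8, 4, 1].
  Check: interpolating c through the α_i gives m(x) = 11 + 11·x (degree < 2) with m(α_i) = c_i for every i, so c is indeed a codeword.


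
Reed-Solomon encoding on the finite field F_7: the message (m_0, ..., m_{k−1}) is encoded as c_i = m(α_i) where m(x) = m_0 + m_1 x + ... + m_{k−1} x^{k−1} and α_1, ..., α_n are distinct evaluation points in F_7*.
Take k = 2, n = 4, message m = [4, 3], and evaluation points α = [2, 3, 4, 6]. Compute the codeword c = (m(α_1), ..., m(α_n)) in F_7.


c = [3, 6, 2, 1]

Message polynomial: m(x) = 4 + 3·x (mod 7).
For each evaluation point α_i, compute m(α_i) mod 7:
  α_1 = 2: Horner steps 3 → 3, so m(2) = 3.
  α_2 = 3: Horner steps 3 → 6, so m(3) = 6.
  α_3 = 4: Horner steps 3 → 2, so m(4) = 2.
  α_4 = 6: Horner steps 3 → 1, so m(6) = 1.
Codeword c = [3, 6, 2, 1] ∈ F_7^4.


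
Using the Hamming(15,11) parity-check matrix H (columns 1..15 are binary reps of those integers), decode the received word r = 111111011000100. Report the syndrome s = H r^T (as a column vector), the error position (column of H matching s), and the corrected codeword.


s = (1, 0, 1, 1)^T, error position = 11, corrected codeword c = 111111011010100

Compute s = H r^T mod 2 one row at a time:
  s_1 = 1 + 1 + 0 + 0 + 0 + 1 + 0 + 0 = 3 ≡ 1 (mod 2).
  s_2 = 1 + 1 + 1 + 0 + 0 + 1 + 0 + 0 = 4 ≡ 0 (mod 2).
  s_3 = 1 + 1 + 1 + 0 + 0 + 0 + 0 + 0 = 3 ≡ 1 (mod 2).
  s_4 = 1 + 1 + 1 + 0 + 1 + 0 + 1 + 0 = 5 ≡ 1 (mod 2).
s = (1, 0, 1, 1)^T — this equals column 11 of H (binary 1011), so error is at position 11.
Correct: flip bit 11 of r = 111111011000100 to get c = 111111011010100.


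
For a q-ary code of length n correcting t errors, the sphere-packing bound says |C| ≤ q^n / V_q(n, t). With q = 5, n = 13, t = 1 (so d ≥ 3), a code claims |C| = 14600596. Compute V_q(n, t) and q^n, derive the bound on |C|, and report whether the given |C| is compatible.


V_q(n, t) = 53, q^n = 1220703125, Hamming bound = 23032134, |C| = 14600596 ≤ bound (satisfied).

Step 1: Compute V_q(n, t) = Σ_{j=0}^1 C(n, j) (q−1)^j.
  j = 0: C(13,0)·(4)^0 = 1·1 = 1.
  j = 1: C(13,1)·(4)^1 = 13·4 = 52.
  V_q(n, t) = 1 + 52 = 53.
Step 2: q^n = 5^13 = 1220703125.
Step 3: Hamming bound ⌊q^n / V_q(n,t)⌋ = ⌊1220703125/53⌋ = 23032134.
Step 4: Compare |C| = 14600596 to 23032134: satisfied.
The claimed |C| lies below the Hamming bound.


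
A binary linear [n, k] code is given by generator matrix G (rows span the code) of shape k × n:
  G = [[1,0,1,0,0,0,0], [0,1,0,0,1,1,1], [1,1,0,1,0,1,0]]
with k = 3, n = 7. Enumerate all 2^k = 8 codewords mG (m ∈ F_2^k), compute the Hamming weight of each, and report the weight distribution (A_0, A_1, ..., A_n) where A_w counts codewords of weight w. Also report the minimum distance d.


Weight distribution: A_0 = 1, A_2 = 1, A_4 = 5, A_6 = 1. Minimum distance d = 2.

Enumerate all 2^3 = 8 messages m ∈ F_2^3.
For each, compute codeword c = mG in F_2^7, then tally its weight.
  m = 000 → c = 0000000, weight = 0.
  m = 100 → c = 1010000, weight = 2.
  m = 010 → c = 0100111, weight = 4.
  m = 110 → c = 1110111, weight = 6.
  m = 001 → c = 1101010, weight = 4.
  m = 101 → c = 0111010, weight = 4.
  m = 011 → c = 1001101, weight = 4.
  m = 111 → c = 0011101, weight = 4.
Tally weights:
  weight 0: 1 codewords.
  weight 2: 1 codewords.
  weight 4: 5 codewords.
  weight 6: 1 codewords.
Minimum distance d = smallest w > 0 with A_w > 0 = 2.
Sanity: Σ A_w = 8 = 2^3 = 8 ✓.


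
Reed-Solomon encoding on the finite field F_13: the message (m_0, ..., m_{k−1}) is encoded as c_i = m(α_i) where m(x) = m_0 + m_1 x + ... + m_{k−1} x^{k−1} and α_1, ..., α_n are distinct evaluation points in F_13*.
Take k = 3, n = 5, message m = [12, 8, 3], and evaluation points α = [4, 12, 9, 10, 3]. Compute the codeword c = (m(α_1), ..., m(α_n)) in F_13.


c = [1, 7, 2, 2, 11]

Message polynomial: m(x) = 12 + 8·x + 3·x^2 (mod 13).
For each evaluation point α_i, compute m(α_i) mod 13:
  α_1 = 4: Horner steps 3 → 7 → 1, so m(4) = 1.
  α_2 = 12: Horner steps 3 → 5 → 7, so m(12) = 7.
  α_3 = 9: Horner steps 3 → 9 → 2, so m(9) = 2.
  α_4 = 10: Horner steps 3 → 12 → 2, so m(10) = 2.
  α_5 = 3: Horner steps 3 → 4 → 11, so m(3) = 11.
Codeword c = [1, 7, 2, 2, 11] ∈ F_13^5.


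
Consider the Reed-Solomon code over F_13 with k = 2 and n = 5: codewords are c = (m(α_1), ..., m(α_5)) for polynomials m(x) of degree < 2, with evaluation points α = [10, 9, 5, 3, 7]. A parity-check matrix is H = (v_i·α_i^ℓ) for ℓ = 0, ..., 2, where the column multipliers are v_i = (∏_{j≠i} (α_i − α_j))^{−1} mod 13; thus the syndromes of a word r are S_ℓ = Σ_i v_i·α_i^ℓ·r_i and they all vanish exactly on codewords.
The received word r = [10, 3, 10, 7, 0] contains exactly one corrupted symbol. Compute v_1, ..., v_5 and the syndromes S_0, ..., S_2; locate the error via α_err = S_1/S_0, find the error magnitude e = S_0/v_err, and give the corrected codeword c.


S = (12, 3, 4), error at position 1, error magnitude e = 12, c = [11, 3, 10, 7, 0].

Step 1: column multipliers v_i = (∏_{j≠i}(α_i − α_j))^{−1} mod 13.
  i = 1 (α = 10): (10−9)(10−5)(10−3)(10−7) = 1·5·7·3 = 105 ≡ 1, so v_1 = 1^{−1} = 1 (mod 13).
  i = 2 (α = 9): (9−10)(9−5)(9−3)(9−7) = (−1)·4·6·2 = −48 ≡ 4, so v_2 = 4^{−1} = 10 (mod 13).
  i = 3 (α = 5): (5−10)(5−9)(5−3)(5−7) = (−5)·(−4)·2·(−2) = −80 ≡ 11, so v_3 = 11^{−1} = 6 (mod 13).
  i = 4 (α = 3): (3−10)(3−9)(3−5)(3−7) = (−7)·(−6)·(−2)·(−4) = 336 ≡ 11, so v_4 = 11^{−1} = 6 (mod 13).
  i = 5 (α = 7): (7−10)(7−9)(7−5)(7−3) = (−3)·(−2)·2·4 = 48 ≡ 9, so v_5 = 9^{−1} = 3 (mod 13).
  v = [1, 10, 6, 6, 3].
Step 2: syndromes of r = [10, 3, 10, 7, 0] (all sums mod 13).
  S_0 = Σ v_i r_i = 1·10 + 10·3 + 6·10 + 6·7 + 3·0 = 142 ≡ 12.
  S_1 = Σ v_i α_i r_i = 1·10·10 + 10·9·3 + 6·5·10 + 6·3·7 + 3·7·0 = 796 ≡ 3.
  α_i^2 mod 13 = [9, 3, 12, 9, 10].
  S_2 = Σ v_i α_i^2 r_i = 1·9·10 + 10·3·3 + 6·12·10 + 6·9·7 + 3·10·0 = 1278 ≡ 4.
  S = (12, 3, 4) ≠ 0, so r is not a codeword (an error is present).
Step 3: locate the error. For a single error e at position i, S_ℓ = v_i·e·α_i^ℓ, so α_err = S_1/S_0.
  S_0^{−1} = 12^{−1} = 12 (mod 13), so α_err = 3·12 = 36 ≡ 10 = α_1. Error position i = 1.
  Consistency check: S_2/S_1 = 4·9 = 36 ≡ 10 = α_err ✓ (single-error assumption holds).
Step 4: error magnitude e = S_0/v_1 = S_0·∏_{j≠1}(α_1 − α_j) = 12·1 = 12 ≡ 12 (mod 13).
Step 5: correct position 1: c_1 = r_1 − e = 10 − 12 ≡ 11 (mod 13). Hence c = [11, 3, 10, 7, 0].
  Check: interpolating c through the α_i gives m(x) = 9 + 8·x (degree < 2) with m(α_i) = c_i for every i, so c is indeed a codeword.


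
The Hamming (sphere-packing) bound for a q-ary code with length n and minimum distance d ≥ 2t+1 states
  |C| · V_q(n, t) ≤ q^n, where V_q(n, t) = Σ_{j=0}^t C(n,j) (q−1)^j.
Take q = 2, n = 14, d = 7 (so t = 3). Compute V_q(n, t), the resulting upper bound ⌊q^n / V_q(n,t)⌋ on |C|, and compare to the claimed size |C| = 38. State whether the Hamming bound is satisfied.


V_q(n, t) = 470, q^n = 16384, Hamming bound = 34, |C| = 38 > bound (violated).

Step 1: Compute V_q(n, t) = Σ_{j=0}^3 C(n, j) (q−1)^j.
  j = 0: C(14,0)·(1)^0 = 1·1 = 1.
  j = 1: C(14,1)·(1)^1 = 14·1 = 14.
  j = 2: C(14,2)·(1)^2 = 91·1 = 91.
  j = 3: C(14,3)·(1)^3 = 364·1 = 364.
  V_q(n, t) = 1 + 14 + 91 + 364 = 470.
Step 2: q^n = 2^14 = 16384.
Step 3: Hamming bound ⌊q^n / V_q(n,t)⌋ = ⌊16384/470⌋ = 34.
Step 4: Compare |C| = 38 to 34: violated.
The claimed |C| lies above the Hamming bound, so no 2-ary code of length 14 with d ≥ 7 can have 38 codewords.


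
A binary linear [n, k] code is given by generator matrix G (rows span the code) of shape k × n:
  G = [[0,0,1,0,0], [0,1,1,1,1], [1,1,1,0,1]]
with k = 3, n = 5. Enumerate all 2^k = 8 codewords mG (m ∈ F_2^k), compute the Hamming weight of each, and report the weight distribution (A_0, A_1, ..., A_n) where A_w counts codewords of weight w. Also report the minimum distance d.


Weight distribution: A_0 = 1, A_1 = 1, A_2 = 1, A_3 = 3, A_4 = 2. Minimum distance d = 1.

Enumerate all 2^3 = 8 messages m ∈ F_2^3.
For each, compute codeword c = mG in F_2^5, then tally its weight.
  m = 000 → c = 00000, weight = 0.
  m = 100 → c = 00100, weight = 1.
  m = 010 → c = 01111, weight = 4.
  m = 110 → c = 01011, weight = 3.
  m = 001 → c = 11101, weight = 4.
  m = 101 → c = 11001, weight = 3.
  m = 011 → c = 10010, weight = 2.
  m = 111 → c = 10110, weight = 3.
Tally weights:
  weight 0: 1 codewords.
  weight 1: 1 codewords.
  weight 2: 1 codewords.
  weight 3: 3 codewords.
  weight 4: 2 codewords.
Minimum distance d = smallest w > 0 with A_w > 0 = 1.
Sanity: Σ A_w = 8 = 2^3 = 8 ✓.


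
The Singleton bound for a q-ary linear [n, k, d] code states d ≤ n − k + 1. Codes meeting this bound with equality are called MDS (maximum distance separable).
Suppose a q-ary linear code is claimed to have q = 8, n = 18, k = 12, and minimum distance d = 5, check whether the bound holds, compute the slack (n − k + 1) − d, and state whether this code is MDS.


Singleton RHS = n − k + 1 = 7, slack = 2, bound satisfied, not MDS.

Singleton bound: d ≤ n − k + 1.
Here n = 18, k = 12, so n − k + 1 = 7.
Given d = 5, check d ≤ 7: YES.
Slack = (n − k + 1) − d = 2.
The code is NOT MDS (slack = 2 > 0).
Description: the claimed parameters are [18, 12, 5]_8; such a code would be non-MDS.


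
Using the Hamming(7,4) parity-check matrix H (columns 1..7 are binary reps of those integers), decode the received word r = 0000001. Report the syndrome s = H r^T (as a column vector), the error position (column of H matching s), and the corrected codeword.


s = (1, 1, 1)^T, error position = 7, corrected codeword c = 0000000

Compute s = H r^T mod 2 one row at a time:
  s_1 = 0 + 0 + 0 + 1 = 1 ≡ 1 (mod 2).
  s_2 = 0 + 0 + 0 + 1 = 1 ≡ 1 (mod 2).
  s_3 = 0 + 0 + 0 + 1 = 1 ≡ 1 (mod 2).
s = (1, 1, 1)^T — this equals column 7 of H (binary 111), so error is at position 7.
Correct: flip bit 7 of r = 0000001 to get c = 0000000.


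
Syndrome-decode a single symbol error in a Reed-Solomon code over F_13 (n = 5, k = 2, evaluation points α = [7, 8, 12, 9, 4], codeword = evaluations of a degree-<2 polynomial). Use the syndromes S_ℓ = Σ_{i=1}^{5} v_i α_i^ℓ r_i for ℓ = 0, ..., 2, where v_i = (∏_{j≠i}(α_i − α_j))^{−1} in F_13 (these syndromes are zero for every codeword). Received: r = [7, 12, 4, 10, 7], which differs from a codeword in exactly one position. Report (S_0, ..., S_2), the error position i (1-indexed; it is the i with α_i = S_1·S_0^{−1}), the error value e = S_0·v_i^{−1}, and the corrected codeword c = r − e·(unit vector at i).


S = (5, 9, 11), error at position 1, error magnitude e = 6, c = [1, 12, 4, 10, 7].

Step 1: column multipliers v_i = (∏_{j≠i}(α_i − α_j))^{−1} mod 13.
  i = 1 (α = 7): (7−8)(7−12)(7−9)(7−4) = (−1)·(−5)·(−2)·3 = −30 ≡ 9, so v_1 = 9^{−1} = 3 (mod 13).
  i = 2 (α = 8): (8−7)(8−12)(8−9)(8−4) = 1·(−4)·(−1)·4 = 16 ≡ 3, so v_2 = 3^{−1} = 9 (mod 13).
  i = 3 (α = 12): (12−7)(12−8)(12−9)(12−4) = 5·4·3·8 = 480 ≡ 12, so v_3 = 12^{−1} = 12 (mod 13).
  i = 4 (α = 9): (9−7)(9−8)(9−12)(9−4) = 2·1·(−3)·5 = −30 ≡ 9, so v_4 = 9^{−1} = 3 (mod 13).
  i = 5 (α = 4): (4−7)(4−8)(4−12)(4−9) = (−3)·(−4)·(−8)·(−5) = 480 ≡ 12, so v_5 = 12^{−1} = 12 (mod 13).
  v = [3, 9, 12, 3, 12].
Step 2: syndromes of r = [7, 12, 4, 10, 7] (all sums mod 13).
  S_0 = Σ v_i r_i = 3·7 + 9·12 + 12·4 + 3·10 + 12·7 = 291 ≡ 5.
  S_1 = Σ v_i α_i r_i = 3·7·7 + 9·8·12 + 12·12·4 + 3·9·10 + 12·4·7 = 2193 ≡ 9.
  α_i^2 mod 13 = [10, 12, 1, 3, 3].
  S_2 = Σ v_i α_i^2 r_i = 3·10·7 + 9·12·12 + 12·1·4 + 3·3·10 + 12·3·7 = 1896 ≡ 11.
  S = (5, 9, 11) ≠ 0, so r is not a codeword (an error is present).
Step 3: locate the error. For a single error e at position i, S_ℓ = v_i·e·α_i^ℓ, so α_err = S_1/S_0.
  S_0^{−1} = 5^{−1} = 8 (mod 13), so α_err = 9·8 = 72 ≡ 7 = α_1. Error position i = 1.
  Consistency check: S_2/S_1 = 11·3 = 33 ≡ 7 = α_err ✓ (single-error assumption holds).
Step 4: error magnitude e = S_0/v_1 = S_0·∏_{j≠1}(α_1 − α_j) = 5·9 = 45 ≡ 6 (mod 13).
Step 5: correct position 1: c_1 = r_1 − e = 7 − 6 ≡ 1 (mod 13). Hence c = [1, 12, 4, 10, 7].
  Check: interpolating c through the α_i gives m(x) = 2 + 11·x (degree < 2) with m(α_i) = c_i for every i, so c is indeed a codeword.


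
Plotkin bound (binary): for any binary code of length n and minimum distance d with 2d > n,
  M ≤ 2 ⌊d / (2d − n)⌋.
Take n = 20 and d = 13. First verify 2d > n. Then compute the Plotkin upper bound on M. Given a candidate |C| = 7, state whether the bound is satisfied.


Plotkin bound M ≤ 4; given |C| = 7 > bound (violated).

Check applicability: 2d = 26, n = 20.
2d − n = 6 > 0, so Plotkin applies.
Compute d/(2d−n) = 13/6 ≈ 2.1667.
⌊d/(2d−n)⌋ = 2.
Plotkin bound: M ≤ 2·2 = 4.
Given |C| = 7, check: VIOLATED.
This |C| is above the Plotkin bound, so no binary code with n = 20, d = 13 and 7 codewords exists.


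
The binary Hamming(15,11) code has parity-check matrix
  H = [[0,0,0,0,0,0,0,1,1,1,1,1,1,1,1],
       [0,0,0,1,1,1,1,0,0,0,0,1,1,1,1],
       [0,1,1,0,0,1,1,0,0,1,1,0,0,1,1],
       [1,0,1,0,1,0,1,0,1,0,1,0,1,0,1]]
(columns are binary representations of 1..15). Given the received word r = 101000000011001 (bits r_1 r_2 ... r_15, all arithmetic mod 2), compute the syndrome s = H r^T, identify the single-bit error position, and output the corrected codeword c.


s = (1, 0, 1, 0)^T, error position = 10, corrected codeword c = 101000000111001

Compute s = H r^T mod 2 one row at a time:
  s_1 = 0 + 0 + 0 + 1 + 1 + 0 + 0 + 1 = 3 ≡ 1 (mod 2).
  s_2 = 0 + 0 + 0 + 0 + 1 + 0 + 0 + 1 = 2 ≡ 0 (mod 2).
  s_3 = 0 + 1 + 0 + 0 + 0 + 1 + 0 + 1 = 3 ≡ 1 (mod 2).
  s_4 = 1 + 1 + 0 + 0 + 0 + 1 + 0 + 1 = 4 ≡ 0 (mod 2).
s = (1, 0, 1, 0)^T — this equals column 10 of H (binary 1010), so error is at position 10.
Correct: flip bit 10 of r = 101000000011001 to get c = 101000000111001.


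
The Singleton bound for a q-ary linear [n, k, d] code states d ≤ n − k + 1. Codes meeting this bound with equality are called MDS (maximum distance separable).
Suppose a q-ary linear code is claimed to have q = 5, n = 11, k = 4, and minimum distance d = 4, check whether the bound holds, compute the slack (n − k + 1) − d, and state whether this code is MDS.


Singleton RHS = n − k + 1 = 8, slack = 4, bound satisfied, not MDS.

Singleton bound: d ≤ n − k + 1.
Here n = 11, k = 4, so n − k + 1 = 8.
Given d = 4, check d ≤ 8: YES.
Slack = (n − k + 1) − d = 4.
The code is NOT MDS (slack = 4 > 0).
Description: the claimed parameters are [11, 4, 4]_5; such a code would be non-MDS.


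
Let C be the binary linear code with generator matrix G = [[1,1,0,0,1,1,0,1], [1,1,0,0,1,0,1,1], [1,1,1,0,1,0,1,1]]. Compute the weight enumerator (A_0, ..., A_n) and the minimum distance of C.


Weight distribution: A_0 = 1, A_1 = 1, A_2 = 1, A_3 = 1, A_5 = 2, A_6 = 2. Minimum distance d = 1.

Enumerate all 2^3 = 8 messages m ∈ F_2^3.
For each, compute codeword c = mG in F_2^8, then tally its weight.
  m = 000 → c = 00000000, weight = 0.
  m = 100 → c = 11001101, weight = 5.
  m = 010 → c = 11001011, weight = 5.
  m = 110 → c = 00000110, weight = 2.
  m = 001 → c = 11101011, weight = 6.
  m = 101 → c = 00100110, weight = 3.
  m = 011 → c = 00100000, weight = 1.
  m = 111 → c = 11101101, weight = 6.
Tally weights:
  weight 0: 1 codewords.
  weight 1: 1 codewords.
  weight 2: 1 codewords.
  weight 3: 1 codewords.
  weight 5: 2 codewords.
  weight 6: 2 codewords.
Minimum distance d = smallest w > 0 with A_w > 0 = 1.
Sanity: Σ A_w = 8 = 2^3 = 8 ✓.


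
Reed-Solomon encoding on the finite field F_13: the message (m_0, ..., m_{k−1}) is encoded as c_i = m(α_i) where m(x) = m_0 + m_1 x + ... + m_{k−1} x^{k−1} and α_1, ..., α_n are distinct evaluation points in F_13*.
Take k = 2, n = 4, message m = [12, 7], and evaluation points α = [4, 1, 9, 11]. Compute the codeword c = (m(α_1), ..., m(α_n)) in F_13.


c = [1, 6, 10, 11]

Message polynomial: m(x) = 12 + 7·x (mod 13).
For each evaluation point α_i, compute m(α_i) mod 13:
  α_1 = 4: Horner steps 7 → 1, so m(4) = 1.
  α_2 = 1: Horner steps 7 → 6, so m(1) = 6.
  α_3 = 9: Horner steps 7 → 10, so m(9) = 10.
  α_4 = 11: Horner steps 7 → 11, so m(11) = 11.
Codeword c = [1, 6, 10, 11] ∈ F_13^4.


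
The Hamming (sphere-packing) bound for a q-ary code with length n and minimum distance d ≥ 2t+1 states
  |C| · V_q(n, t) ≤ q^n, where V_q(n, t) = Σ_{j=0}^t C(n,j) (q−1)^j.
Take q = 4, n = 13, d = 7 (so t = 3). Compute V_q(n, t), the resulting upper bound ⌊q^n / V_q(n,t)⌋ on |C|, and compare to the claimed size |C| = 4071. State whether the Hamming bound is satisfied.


V_q(n, t) = 8464, q^n = 67108864, Hamming bound = 7928, |C| = 4071 ≤ bound (satisfied).

Step 1: Compute V_q(n, t) = Σ_{j=0}^3 C(n, j) (q−1)^j.
  j = 0: C(13,0)·(3)^0 = 1·1 = 1.
  j = 1: C(13,1)·(3)^1 = 13·3 = 39.
  j = 2: C(13,2)·(3)^2 = 78·9 = 702.
  j = 3: C(13,3)·(3)^3 = 286·27 = 7722.
  V_q(n, t) = 1 + 39 + 702 + 7722 = 8464.
Step 2: q^n = 4^13 = 67108864.
Step 3: Hamming bound ⌊q^n / V_q(n,t)⌋ = ⌊67108864/8464⌋ = 7928.
Step 4: Compare |C| = 4071 to 7928: satisfied.
The claimed |C| lies below the Hamming bound.


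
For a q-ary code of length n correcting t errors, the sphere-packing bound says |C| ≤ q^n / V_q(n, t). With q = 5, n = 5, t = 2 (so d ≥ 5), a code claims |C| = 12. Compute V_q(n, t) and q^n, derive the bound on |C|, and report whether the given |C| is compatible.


V_q(n, t) = 181, q^n = 3125, Hamming bound = 17, |C| = 12 ≤ bound (satisfied).

Step 1: Compute V_q(n, t) = Σ_{j=0}^2 C(n, j) (q−1)^j.
  j = 0: C(5,0)·(4)^0 = 1·1 = 1.
  j = 1: C(5,1)·(4)^1 = 5·4 = 20.
  j = 2: C(5,2)·(4)^2 = 10·16 = 160.
  V_q(n, t) = 1 + 20 + 160 = 181.
Step 2: q^n = 5^5 = 3125.
Step 3: Hamming bound ⌊q^n / V_q(n,t)⌋ = ⌊3125/181⌋ = 17.
Step 4: Compare |C| = 12 to 17: satisfied.
The claimed |C| lies below the Hamming bound.


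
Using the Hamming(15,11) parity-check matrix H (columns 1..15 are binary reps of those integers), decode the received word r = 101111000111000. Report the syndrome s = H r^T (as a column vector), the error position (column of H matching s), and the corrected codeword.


s = (1, 0, 0, 0)^T, error position = 8, corrected codeword c = 101111010111000

Compute s = H r^T mod 2 one row at a time:
  s_1 = 0 + 0 + 1 + 1 + 1 + 0 + 0 + 0 = 3 ≡ 1 (mod 2).
  s_2 = 1 + 1 + 1 + 0 + 1 + 0 + 0 + 0 = 4 ≡ 0 (mod 2).
  s_3 = 0 + 1 + 1 + 0 + 1 + 1 + 0 + 0 = 4 ≡ 0 (mod 2).
  s_4 = 1 + 1 + 1 + 0 + 0 + 1 + 0 + 0 = 4 ≡ 0 (mod 2).
s = (1, 0, 0, 0)^T — this equals column 8 of H (binary 1000), so error is at position 8.
Correct: flip bit 8 of r = 101111000111000 to get c = 101111010111000.


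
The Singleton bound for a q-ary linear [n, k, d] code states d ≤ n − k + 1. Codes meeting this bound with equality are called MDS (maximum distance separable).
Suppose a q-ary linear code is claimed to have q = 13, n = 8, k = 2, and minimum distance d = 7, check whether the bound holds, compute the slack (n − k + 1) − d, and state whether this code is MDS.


Singleton RHS = n − k + 1 = 7, slack = 0, bound satisfied, MDS.

Singleton bound: d ≤ n − k + 1.
Here n = 8, k = 2, so n − k + 1 = 7.
Given d = 7, check d ≤ 7: YES.
Slack = (n − k + 1) − d = 0.
The code is MDS (slack = 0).
Description: the claimed parameters are [8, 2, 7]_13; such a code would be MDS (meets Singleton bound).


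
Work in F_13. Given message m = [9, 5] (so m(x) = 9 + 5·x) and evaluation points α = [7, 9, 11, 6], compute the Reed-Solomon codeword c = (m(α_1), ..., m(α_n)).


c = [5, 2, 12, 0]

Message polynomial: m(x) = 9 + 5·x (mod 13).
For each evaluation point α_i, compute m(α_i) mod 13:
  α_1 = 7: Horner steps 5 → 5, so m(7) = 5.
  α_2 = 9: Horner steps 5 → 2, so m(9) = 2.
  α_3 = 11: Horner steps 5 → 12, so m(11) = 12.
  α_4 = 6: Horner steps 5 → 0, so m(6) = 0.
Codeword c = [5, 2, 12, 0] ∈ F_13^4.


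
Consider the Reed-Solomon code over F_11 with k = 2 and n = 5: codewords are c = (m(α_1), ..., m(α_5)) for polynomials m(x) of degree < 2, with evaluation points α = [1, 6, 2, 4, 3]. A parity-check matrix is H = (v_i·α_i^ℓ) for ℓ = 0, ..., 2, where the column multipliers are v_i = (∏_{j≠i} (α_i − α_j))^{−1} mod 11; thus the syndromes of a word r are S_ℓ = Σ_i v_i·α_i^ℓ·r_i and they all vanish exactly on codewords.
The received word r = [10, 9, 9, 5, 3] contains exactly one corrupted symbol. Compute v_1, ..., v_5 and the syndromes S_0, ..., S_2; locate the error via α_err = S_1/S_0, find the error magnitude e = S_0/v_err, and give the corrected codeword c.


S = (10, 9, 7), error at position 3, error magnitude e = 8, c = [10, 9, 1, 5, 3].

Step 1: column multipliers v_i = (∏_{j≠i}(α_i − α_j))^{−1} mod 11.
  i = 1 (α = 1): (1−6)(1−2)(1−4)(1−3) = (−5)·(−1)·(−3)·(−2) = 30 ≡ 8, so v_1 = 8^{−1} = 7 (mod 11).
  i = 2 (α = 6): (6−1)(6−2)(6−4)(6−3) = 5·4·2·3 = 120 ≡ 10, so v_2 = 10^{−1} = 10 (mod 11).
  i = 3 (α = 2): (2−1)(2−6)(2−4)(2−3) = 1·(−4)·(−2)·(−1) = −8 ≡ 3, so v_3 = 3^{−1} = 4 (mod 11).
  i = 4 (α = 4): (4−1)(4−6)(4−2)(4−3) = 3·(−2)·2·1 = −12 ≡ 10, so v_4 = 10^{−1} = 10 (mod 11).
  i = 5 (α = 3): (3−1)(3−6)(3−2)(3−4) = 2·(−3)·1·(−1) = 6 ≡ 6, so v_5 = 6^{−1} = 2 (mod 11).
  v = [7, 10, 4, 10, 2].
Step 2: syndromes of r = [10, 9, 9, 5, 3] (all sums mod 11).
  S_0 = Σ v_i r_i = 7·10 + 10·9 + 4·9 + 10·5 + 2·3 = 252 ≡ 10.
  S_1 = Σ v_i α_i r_i = 7·1·10 + 10·6·9 + 4·2·9 + 10·4·5 + 2·3·3 = 900 ≡ 9.
  α_i^2 mod 11 = [1, 3, 4, 5, 9].
  S_2 = Σ v_i α_i^2 r_i = 7·1·10 + 10·3·9 + 4·4·9 + 10·5·5 + 2·9·3 = 788 ≡ 7.
  S = (10, 9, 7) ≠ 0, so r is not a codeword (an error is present).
Step 3: locate the error. For a single error e at position i, S_ℓ = v_i·e·α_i^ℓ, so α_err = S_1/S_0.
  S_0^{−1} = 10^{−1} = 10 (mod 11), so α_err = 9·10 = 90 ≡ 2 = α_3. Error position i = 3.
  Consistency check: S_2/S_1 = 7·5 = 35 ≡ 2 = α_err ✓ (single-error assumption holds).
Step 4: error magnitude e = S_0/v_3 = S_0·∏_{j≠3}(α_3 − α_j) = 10·3 = 30 ≡ 8 (mod 11).
Step 5: correct position 3: c_3 = r_3 − e = 9 − 8 ≡ 1 (mod 11). Hence c = [10, 9, 1, 5, 3].
  Check: interpolating c through the α_i gives m(x) = 8 + 2·x (degree < 2) with m(α_i) = c_i for every i, so c is indeed a codeword.


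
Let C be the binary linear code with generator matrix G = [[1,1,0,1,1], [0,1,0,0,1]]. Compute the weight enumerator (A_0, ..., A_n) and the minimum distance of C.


Weight distribution: A_0 = 1, A_2 = 2, A_4 = 1. Minimum distance d = 2.

Enumerate all 2^2 = 4 messages m ∈ F_2^2.
For each, compute codeword c = mG in F_2^5, then tally its weight.
  m = 00 → c = 00000, weight = 0.
  m = 10 → c = 11011, weight = 4.
  m = 01 → c = 01001, weight = 2.
  m = 11 → c = 10010, weight = 2.
Tally weights:
  weight 0: 1 codewords.
  weight 2: 2 codewords.
  weight 4: 1 codewords.
Minimum distance d = smallest w > 0 with A_w > 0 = 2.
Sanity: Σ A_w = 4 = 2^2 = 4 ✓.


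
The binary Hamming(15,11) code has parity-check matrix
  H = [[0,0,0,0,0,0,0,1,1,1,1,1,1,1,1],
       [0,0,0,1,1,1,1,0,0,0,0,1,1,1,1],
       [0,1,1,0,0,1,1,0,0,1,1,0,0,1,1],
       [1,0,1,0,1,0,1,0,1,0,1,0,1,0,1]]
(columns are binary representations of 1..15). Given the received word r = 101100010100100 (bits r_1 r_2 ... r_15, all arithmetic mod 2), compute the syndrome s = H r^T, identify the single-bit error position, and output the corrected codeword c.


s = (1, 0, 0, 1)^T, error position = 9, corrected codeword c = 101100011100100

Compute s = H r^T mod 2 one row at a time:
  s_1 = 1 + 0 + 1 + 0 + 0 + 1 + 0 + 0 = 3 ≡ 1 (mod 2).
  s_2 = 1 + 0 + 0 + 0 + 0 + 1 + 0 + 0 = 2 ≡ 0 (mod 2).
  s_3 = 0 + 1 + 0 + 0 + 1 + 0 + 0 + 0 = 2 ≡ 0 (mod 2).
  s_4 = 1 + 1 + 0 + 0 + 0 + 0 + 1 + 0 = 3 ≡ 1 (mod 2).
s = (1, 0, 0, 1)^T — this equals column 9 of H (binary 1001), so error is at position 9.
Correct: flip bit 9 of r = 101100010100100 to get c = 101100011100100.


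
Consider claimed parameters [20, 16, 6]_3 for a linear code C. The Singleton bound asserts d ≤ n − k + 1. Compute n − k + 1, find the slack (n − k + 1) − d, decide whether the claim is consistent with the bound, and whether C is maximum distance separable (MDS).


Singleton RHS = n − k + 1 = 5, slack = -1, bound violated (no such code; not MDS).

Singleton bound: d ≤ n − k + 1.
Here n = 20, k = 16, so n − k + 1 = 5.
Given d = 6, check d ≤ 5: NO.
Slack = (n − k + 1) − d = -1.
The slack is negative: d = 6 exceeds n − k + 1 = 5 by 1, so the Singleton bound is violated and no linear [20, 16, 6]_3 code can exist. In particular it is not MDS (MDS requires d = n − k + 1 exactly).
Description: the claimed parameters are [20, 16, 6]_3; such a code would be impossible (violates the Singleton bound).


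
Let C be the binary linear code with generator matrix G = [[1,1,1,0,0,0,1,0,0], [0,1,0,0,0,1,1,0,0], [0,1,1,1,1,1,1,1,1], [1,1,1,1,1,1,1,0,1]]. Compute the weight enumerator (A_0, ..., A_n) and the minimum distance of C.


Weight distribution: A_0 = 1, A_2 = 1, A_3 = 3, A_4 = 3, A_5 = 4, A_6 = 1, A_7 = 1, A_8 = 2. Minimum distance d = 2.

Enumerate all 2^4 = 16 messages m ∈ F_2^4.
For each, compute codeword c = mG in F_2^9, then tally its weight.
  m = 0000 → c = 000000000, weight = 0.
  m = 1000 → c = 111000100, weight = 4.
  m = 0100 → c = 010001100, weight = 3.
  m = 1100 → c = 101001000, weight = 3.
  m = 0010 → c = 011111111, weight = 8.
  m = 1010 → c = 100111011, weight = 6.
  m = 0110 → c = 001110011, weight = 5.
  m = 1110 → c = 110110111, weight = 7.
  m = 0001 → c = 111111101, weight = 8.
  m = 1001 → c = 000111001, weight = 4.
  m = 0101 → c = 101110001, weight = 5.
  m = 1101 → c = 010110101, weight = 5.
  m = 0011 → c = 100000010, weight = 2.
  m = 1011 → c = 011000110, weight = 4.
  m = 0111 → c = 110001110, weight = 5.
  m = 1111 → c = 001001010, weight = 3.
Tally weights:
  weight 0: 1 codewords.
  weight 2: 1 codewords.
  weight 3: 3 codewords.
  weight 4: 3 codewords.
  weight 5: 4 codewords.
  weight 6: 1 codewords.
  weight 7: 1 codewords.
  weight 8: 2 codewords.
Minimum distance d = smallest w > 0 with A_w > 0 = 2.
Sanity: Σ A_w = 16 = 2^4 = 16 ✓.
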